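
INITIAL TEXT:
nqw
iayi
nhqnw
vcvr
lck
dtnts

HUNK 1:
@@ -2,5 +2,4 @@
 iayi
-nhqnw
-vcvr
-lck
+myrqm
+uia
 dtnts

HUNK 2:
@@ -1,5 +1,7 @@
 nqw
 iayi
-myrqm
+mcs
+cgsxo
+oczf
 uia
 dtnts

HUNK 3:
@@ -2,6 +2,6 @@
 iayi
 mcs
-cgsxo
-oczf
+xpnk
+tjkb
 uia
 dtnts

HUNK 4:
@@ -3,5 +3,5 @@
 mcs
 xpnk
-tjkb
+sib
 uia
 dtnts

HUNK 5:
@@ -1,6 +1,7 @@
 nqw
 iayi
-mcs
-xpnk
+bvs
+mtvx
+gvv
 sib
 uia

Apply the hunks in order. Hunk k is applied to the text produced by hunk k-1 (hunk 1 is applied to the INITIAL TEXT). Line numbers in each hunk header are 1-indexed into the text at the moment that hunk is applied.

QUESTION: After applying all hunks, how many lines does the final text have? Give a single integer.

Hunk 1: at line 2 remove [nhqnw,vcvr,lck] add [myrqm,uia] -> 5 lines: nqw iayi myrqm uia dtnts
Hunk 2: at line 1 remove [myrqm] add [mcs,cgsxo,oczf] -> 7 lines: nqw iayi mcs cgsxo oczf uia dtnts
Hunk 3: at line 2 remove [cgsxo,oczf] add [xpnk,tjkb] -> 7 lines: nqw iayi mcs xpnk tjkb uia dtnts
Hunk 4: at line 3 remove [tjkb] add [sib] -> 7 lines: nqw iayi mcs xpnk sib uia dtnts
Hunk 5: at line 1 remove [mcs,xpnk] add [bvs,mtvx,gvv] -> 8 lines: nqw iayi bvs mtvx gvv sib uia dtnts
Final line count: 8

Answer: 8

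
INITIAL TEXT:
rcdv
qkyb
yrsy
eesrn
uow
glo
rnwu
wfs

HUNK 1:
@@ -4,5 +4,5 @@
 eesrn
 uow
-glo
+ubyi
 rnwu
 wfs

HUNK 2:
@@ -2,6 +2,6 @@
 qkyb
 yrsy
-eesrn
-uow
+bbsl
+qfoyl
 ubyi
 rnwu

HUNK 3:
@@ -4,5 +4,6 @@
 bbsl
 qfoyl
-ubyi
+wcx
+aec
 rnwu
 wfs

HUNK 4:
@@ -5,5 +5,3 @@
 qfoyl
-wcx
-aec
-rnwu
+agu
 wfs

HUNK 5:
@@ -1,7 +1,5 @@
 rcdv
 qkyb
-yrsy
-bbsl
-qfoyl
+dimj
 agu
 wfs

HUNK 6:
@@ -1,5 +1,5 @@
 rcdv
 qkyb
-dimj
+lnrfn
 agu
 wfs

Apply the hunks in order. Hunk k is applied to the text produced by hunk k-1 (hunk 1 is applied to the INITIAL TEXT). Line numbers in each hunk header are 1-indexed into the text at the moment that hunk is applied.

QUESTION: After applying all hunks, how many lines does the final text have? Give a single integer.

Hunk 1: at line 4 remove [glo] add [ubyi] -> 8 lines: rcdv qkyb yrsy eesrn uow ubyi rnwu wfs
Hunk 2: at line 2 remove [eesrn,uow] add [bbsl,qfoyl] -> 8 lines: rcdv qkyb yrsy bbsl qfoyl ubyi rnwu wfs
Hunk 3: at line 4 remove [ubyi] add [wcx,aec] -> 9 lines: rcdv qkyb yrsy bbsl qfoyl wcx aec rnwu wfs
Hunk 4: at line 5 remove [wcx,aec,rnwu] add [agu] -> 7 lines: rcdv qkyb yrsy bbsl qfoyl agu wfs
Hunk 5: at line 1 remove [yrsy,bbsl,qfoyl] add [dimj] -> 5 lines: rcdv qkyb dimj agu wfs
Hunk 6: at line 1 remove [dimj] add [lnrfn] -> 5 lines: rcdv qkyb lnrfn agu wfs
Final line count: 5

Answer: 5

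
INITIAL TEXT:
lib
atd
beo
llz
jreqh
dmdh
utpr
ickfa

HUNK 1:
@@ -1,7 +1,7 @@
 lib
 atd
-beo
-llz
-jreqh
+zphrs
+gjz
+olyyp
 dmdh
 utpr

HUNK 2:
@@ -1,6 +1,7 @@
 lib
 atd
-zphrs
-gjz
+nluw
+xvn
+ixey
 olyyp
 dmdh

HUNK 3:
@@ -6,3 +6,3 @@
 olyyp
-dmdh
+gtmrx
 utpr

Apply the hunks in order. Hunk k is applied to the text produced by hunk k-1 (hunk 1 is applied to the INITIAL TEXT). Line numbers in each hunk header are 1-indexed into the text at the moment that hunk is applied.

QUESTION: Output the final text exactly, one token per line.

Answer: lib
atd
nluw
xvn
ixey
olyyp
gtmrx
utpr
ickfa

Derivation:
Hunk 1: at line 1 remove [beo,llz,jreqh] add [zphrs,gjz,olyyp] -> 8 lines: lib atd zphrs gjz olyyp dmdh utpr ickfa
Hunk 2: at line 1 remove [zphrs,gjz] add [nluw,xvn,ixey] -> 9 lines: lib atd nluw xvn ixey olyyp dmdh utpr ickfa
Hunk 3: at line 6 remove [dmdh] add [gtmrx] -> 9 lines: lib atd nluw xvn ixey olyyp gtmrx utpr ickfa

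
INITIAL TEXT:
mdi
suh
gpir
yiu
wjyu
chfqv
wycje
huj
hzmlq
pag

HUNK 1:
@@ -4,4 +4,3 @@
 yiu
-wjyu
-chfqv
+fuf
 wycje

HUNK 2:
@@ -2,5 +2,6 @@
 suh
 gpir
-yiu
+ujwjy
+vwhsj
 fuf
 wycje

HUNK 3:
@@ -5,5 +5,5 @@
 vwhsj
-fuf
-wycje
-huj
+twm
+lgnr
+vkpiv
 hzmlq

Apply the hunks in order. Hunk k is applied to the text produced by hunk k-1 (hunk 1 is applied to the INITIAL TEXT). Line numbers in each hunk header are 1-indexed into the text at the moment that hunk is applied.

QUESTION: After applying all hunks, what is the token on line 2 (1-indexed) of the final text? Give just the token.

Answer: suh

Derivation:
Hunk 1: at line 4 remove [wjyu,chfqv] add [fuf] -> 9 lines: mdi suh gpir yiu fuf wycje huj hzmlq pag
Hunk 2: at line 2 remove [yiu] add [ujwjy,vwhsj] -> 10 lines: mdi suh gpir ujwjy vwhsj fuf wycje huj hzmlq pag
Hunk 3: at line 5 remove [fuf,wycje,huj] add [twm,lgnr,vkpiv] -> 10 lines: mdi suh gpir ujwjy vwhsj twm lgnr vkpiv hzmlq pag
Final line 2: suh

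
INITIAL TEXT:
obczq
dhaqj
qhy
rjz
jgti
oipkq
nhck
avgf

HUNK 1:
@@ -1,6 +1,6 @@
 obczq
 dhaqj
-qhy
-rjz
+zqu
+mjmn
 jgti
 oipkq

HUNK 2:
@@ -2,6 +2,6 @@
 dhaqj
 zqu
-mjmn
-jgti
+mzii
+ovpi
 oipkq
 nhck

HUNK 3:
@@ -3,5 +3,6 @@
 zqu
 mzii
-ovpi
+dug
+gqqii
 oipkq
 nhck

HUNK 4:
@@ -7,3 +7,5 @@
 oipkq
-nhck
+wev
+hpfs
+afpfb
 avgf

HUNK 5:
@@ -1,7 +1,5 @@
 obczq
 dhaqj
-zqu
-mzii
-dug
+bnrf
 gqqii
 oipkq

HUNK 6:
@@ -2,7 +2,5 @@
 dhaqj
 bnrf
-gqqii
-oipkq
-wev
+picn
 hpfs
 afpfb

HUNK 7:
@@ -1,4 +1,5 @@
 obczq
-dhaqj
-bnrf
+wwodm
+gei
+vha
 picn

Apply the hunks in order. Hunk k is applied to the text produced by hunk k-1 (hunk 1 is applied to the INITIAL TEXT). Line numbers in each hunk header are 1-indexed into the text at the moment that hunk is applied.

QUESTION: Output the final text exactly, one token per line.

Hunk 1: at line 1 remove [qhy,rjz] add [zqu,mjmn] -> 8 lines: obczq dhaqj zqu mjmn jgti oipkq nhck avgf
Hunk 2: at line 2 remove [mjmn,jgti] add [mzii,ovpi] -> 8 lines: obczq dhaqj zqu mzii ovpi oipkq nhck avgf
Hunk 3: at line 3 remove [ovpi] add [dug,gqqii] -> 9 lines: obczq dhaqj zqu mzii dug gqqii oipkq nhck avgf
Hunk 4: at line 7 remove [nhck] add [wev,hpfs,afpfb] -> 11 lines: obczq dhaqj zqu mzii dug gqqii oipkq wev hpfs afpfb avgf
Hunk 5: at line 1 remove [zqu,mzii,dug] add [bnrf] -> 9 lines: obczq dhaqj bnrf gqqii oipkq wev hpfs afpfb avgf
Hunk 6: at line 2 remove [gqqii,oipkq,wev] add [picn] -> 7 lines: obczq dhaqj bnrf picn hpfs afpfb avgf
Hunk 7: at line 1 remove [dhaqj,bnrf] add [wwodm,gei,vha] -> 8 lines: obczq wwodm gei vha picn hpfs afpfb avgf

Answer: obczq
wwodm
gei
vha
picn
hpfs
afpfb
avgf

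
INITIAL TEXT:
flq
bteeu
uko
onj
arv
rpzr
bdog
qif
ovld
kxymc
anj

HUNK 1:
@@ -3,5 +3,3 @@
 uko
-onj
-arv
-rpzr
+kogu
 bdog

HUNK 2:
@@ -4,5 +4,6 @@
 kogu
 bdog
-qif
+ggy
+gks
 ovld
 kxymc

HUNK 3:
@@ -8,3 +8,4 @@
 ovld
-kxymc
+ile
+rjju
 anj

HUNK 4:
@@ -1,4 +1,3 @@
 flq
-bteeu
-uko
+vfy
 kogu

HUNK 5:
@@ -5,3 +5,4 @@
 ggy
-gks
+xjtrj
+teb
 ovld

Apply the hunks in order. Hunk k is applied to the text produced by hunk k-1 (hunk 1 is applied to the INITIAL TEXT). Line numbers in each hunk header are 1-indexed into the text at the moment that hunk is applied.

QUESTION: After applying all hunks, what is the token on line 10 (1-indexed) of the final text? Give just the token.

Answer: rjju

Derivation:
Hunk 1: at line 3 remove [onj,arv,rpzr] add [kogu] -> 9 lines: flq bteeu uko kogu bdog qif ovld kxymc anj
Hunk 2: at line 4 remove [qif] add [ggy,gks] -> 10 lines: flq bteeu uko kogu bdog ggy gks ovld kxymc anj
Hunk 3: at line 8 remove [kxymc] add [ile,rjju] -> 11 lines: flq bteeu uko kogu bdog ggy gks ovld ile rjju anj
Hunk 4: at line 1 remove [bteeu,uko] add [vfy] -> 10 lines: flq vfy kogu bdog ggy gks ovld ile rjju anj
Hunk 5: at line 5 remove [gks] add [xjtrj,teb] -> 11 lines: flq vfy kogu bdog ggy xjtrj teb ovld ile rjju anj
Final line 10: rjju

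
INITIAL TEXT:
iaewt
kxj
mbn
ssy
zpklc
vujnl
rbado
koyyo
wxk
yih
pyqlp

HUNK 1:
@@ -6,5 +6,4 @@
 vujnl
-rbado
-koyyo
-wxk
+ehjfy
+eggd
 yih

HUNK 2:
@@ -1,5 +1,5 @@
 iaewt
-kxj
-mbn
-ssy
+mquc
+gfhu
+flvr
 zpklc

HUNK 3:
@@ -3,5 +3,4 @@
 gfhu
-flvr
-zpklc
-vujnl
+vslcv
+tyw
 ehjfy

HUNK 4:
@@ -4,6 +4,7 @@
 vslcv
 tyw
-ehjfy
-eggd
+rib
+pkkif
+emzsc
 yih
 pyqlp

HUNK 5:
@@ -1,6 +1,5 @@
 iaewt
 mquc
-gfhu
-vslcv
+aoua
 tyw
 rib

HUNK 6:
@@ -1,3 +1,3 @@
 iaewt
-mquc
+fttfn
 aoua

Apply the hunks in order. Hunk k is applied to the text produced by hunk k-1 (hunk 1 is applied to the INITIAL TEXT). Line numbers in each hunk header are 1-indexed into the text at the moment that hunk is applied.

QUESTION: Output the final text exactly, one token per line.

Hunk 1: at line 6 remove [rbado,koyyo,wxk] add [ehjfy,eggd] -> 10 lines: iaewt kxj mbn ssy zpklc vujnl ehjfy eggd yih pyqlp
Hunk 2: at line 1 remove [kxj,mbn,ssy] add [mquc,gfhu,flvr] -> 10 lines: iaewt mquc gfhu flvr zpklc vujnl ehjfy eggd yih pyqlp
Hunk 3: at line 3 remove [flvr,zpklc,vujnl] add [vslcv,tyw] -> 9 lines: iaewt mquc gfhu vslcv tyw ehjfy eggd yih pyqlp
Hunk 4: at line 4 remove [ehjfy,eggd] add [rib,pkkif,emzsc] -> 10 lines: iaewt mquc gfhu vslcv tyw rib pkkif emzsc yih pyqlp
Hunk 5: at line 1 remove [gfhu,vslcv] add [aoua] -> 9 lines: iaewt mquc aoua tyw rib pkkif emzsc yih pyqlp
Hunk 6: at line 1 remove [mquc] add [fttfn] -> 9 lines: iaewt fttfn aoua tyw rib pkkif emzsc yih pyqlp

Answer: iaewt
fttfn
aoua
tyw
rib
pkkif
emzsc
yih
pyqlp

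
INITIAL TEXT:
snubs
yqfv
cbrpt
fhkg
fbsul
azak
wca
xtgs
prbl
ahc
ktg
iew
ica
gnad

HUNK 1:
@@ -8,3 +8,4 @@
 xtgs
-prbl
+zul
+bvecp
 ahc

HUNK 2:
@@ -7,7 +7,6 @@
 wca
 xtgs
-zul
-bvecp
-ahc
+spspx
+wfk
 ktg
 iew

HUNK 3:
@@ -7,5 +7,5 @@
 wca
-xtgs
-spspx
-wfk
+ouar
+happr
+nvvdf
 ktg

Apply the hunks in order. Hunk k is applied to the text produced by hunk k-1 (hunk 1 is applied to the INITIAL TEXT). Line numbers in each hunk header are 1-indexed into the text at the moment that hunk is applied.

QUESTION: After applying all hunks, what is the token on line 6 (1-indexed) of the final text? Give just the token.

Hunk 1: at line 8 remove [prbl] add [zul,bvecp] -> 15 lines: snubs yqfv cbrpt fhkg fbsul azak wca xtgs zul bvecp ahc ktg iew ica gnad
Hunk 2: at line 7 remove [zul,bvecp,ahc] add [spspx,wfk] -> 14 lines: snubs yqfv cbrpt fhkg fbsul azak wca xtgs spspx wfk ktg iew ica gnad
Hunk 3: at line 7 remove [xtgs,spspx,wfk] add [ouar,happr,nvvdf] -> 14 lines: snubs yqfv cbrpt fhkg fbsul azak wca ouar happr nvvdf ktg iew ica gnad
Final line 6: azak

Answer: azak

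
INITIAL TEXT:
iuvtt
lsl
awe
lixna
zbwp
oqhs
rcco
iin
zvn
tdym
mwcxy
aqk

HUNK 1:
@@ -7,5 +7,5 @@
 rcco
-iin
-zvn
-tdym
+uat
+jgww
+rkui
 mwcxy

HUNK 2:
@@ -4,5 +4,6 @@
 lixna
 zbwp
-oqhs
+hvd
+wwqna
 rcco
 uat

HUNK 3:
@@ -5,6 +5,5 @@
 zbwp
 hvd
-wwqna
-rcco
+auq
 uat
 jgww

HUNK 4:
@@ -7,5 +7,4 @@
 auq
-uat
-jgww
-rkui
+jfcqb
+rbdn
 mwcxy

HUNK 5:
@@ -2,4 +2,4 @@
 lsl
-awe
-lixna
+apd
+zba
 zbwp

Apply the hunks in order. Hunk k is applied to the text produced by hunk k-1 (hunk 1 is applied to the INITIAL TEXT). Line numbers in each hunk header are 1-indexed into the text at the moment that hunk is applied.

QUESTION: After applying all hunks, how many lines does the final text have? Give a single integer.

Hunk 1: at line 7 remove [iin,zvn,tdym] add [uat,jgww,rkui] -> 12 lines: iuvtt lsl awe lixna zbwp oqhs rcco uat jgww rkui mwcxy aqk
Hunk 2: at line 4 remove [oqhs] add [hvd,wwqna] -> 13 lines: iuvtt lsl awe lixna zbwp hvd wwqna rcco uat jgww rkui mwcxy aqk
Hunk 3: at line 5 remove [wwqna,rcco] add [auq] -> 12 lines: iuvtt lsl awe lixna zbwp hvd auq uat jgww rkui mwcxy aqk
Hunk 4: at line 7 remove [uat,jgww,rkui] add [jfcqb,rbdn] -> 11 lines: iuvtt lsl awe lixna zbwp hvd auq jfcqb rbdn mwcxy aqk
Hunk 5: at line 2 remove [awe,lixna] add [apd,zba] -> 11 lines: iuvtt lsl apd zba zbwp hvd auq jfcqb rbdn mwcxy aqk
Final line count: 11

Answer: 11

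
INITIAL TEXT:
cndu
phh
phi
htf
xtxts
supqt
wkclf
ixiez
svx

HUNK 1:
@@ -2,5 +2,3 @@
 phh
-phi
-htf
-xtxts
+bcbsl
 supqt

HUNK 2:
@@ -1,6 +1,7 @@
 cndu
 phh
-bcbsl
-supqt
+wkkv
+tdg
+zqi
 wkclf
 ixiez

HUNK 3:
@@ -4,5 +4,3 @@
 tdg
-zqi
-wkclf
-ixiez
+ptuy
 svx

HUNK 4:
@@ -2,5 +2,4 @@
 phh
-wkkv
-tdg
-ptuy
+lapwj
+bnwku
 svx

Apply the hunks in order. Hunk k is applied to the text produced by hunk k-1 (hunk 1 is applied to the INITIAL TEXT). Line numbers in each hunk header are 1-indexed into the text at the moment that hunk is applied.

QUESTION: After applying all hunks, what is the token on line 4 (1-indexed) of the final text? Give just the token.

Answer: bnwku

Derivation:
Hunk 1: at line 2 remove [phi,htf,xtxts] add [bcbsl] -> 7 lines: cndu phh bcbsl supqt wkclf ixiez svx
Hunk 2: at line 1 remove [bcbsl,supqt] add [wkkv,tdg,zqi] -> 8 lines: cndu phh wkkv tdg zqi wkclf ixiez svx
Hunk 3: at line 4 remove [zqi,wkclf,ixiez] add [ptuy] -> 6 lines: cndu phh wkkv tdg ptuy svx
Hunk 4: at line 2 remove [wkkv,tdg,ptuy] add [lapwj,bnwku] -> 5 lines: cndu phh lapwj bnwku svx
Final line 4: bnwku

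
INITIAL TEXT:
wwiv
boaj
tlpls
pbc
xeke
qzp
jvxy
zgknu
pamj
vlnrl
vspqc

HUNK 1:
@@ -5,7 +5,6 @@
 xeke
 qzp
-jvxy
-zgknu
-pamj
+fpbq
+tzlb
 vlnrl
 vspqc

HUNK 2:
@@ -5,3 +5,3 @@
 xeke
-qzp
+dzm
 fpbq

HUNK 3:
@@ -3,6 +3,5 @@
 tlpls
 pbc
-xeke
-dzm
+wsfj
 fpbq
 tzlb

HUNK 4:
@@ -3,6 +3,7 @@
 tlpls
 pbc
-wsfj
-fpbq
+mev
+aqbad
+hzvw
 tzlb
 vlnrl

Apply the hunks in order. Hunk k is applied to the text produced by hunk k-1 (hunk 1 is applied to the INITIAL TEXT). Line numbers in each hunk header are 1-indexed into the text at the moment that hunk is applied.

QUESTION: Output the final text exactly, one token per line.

Hunk 1: at line 5 remove [jvxy,zgknu,pamj] add [fpbq,tzlb] -> 10 lines: wwiv boaj tlpls pbc xeke qzp fpbq tzlb vlnrl vspqc
Hunk 2: at line 5 remove [qzp] add [dzm] -> 10 lines: wwiv boaj tlpls pbc xeke dzm fpbq tzlb vlnrl vspqc
Hunk 3: at line 3 remove [xeke,dzm] add [wsfj] -> 9 lines: wwiv boaj tlpls pbc wsfj fpbq tzlb vlnrl vspqc
Hunk 4: at line 3 remove [wsfj,fpbq] add [mev,aqbad,hzvw] -> 10 lines: wwiv boaj tlpls pbc mev aqbad hzvw tzlb vlnrl vspqc

Answer: wwiv
boaj
tlpls
pbc
mev
aqbad
hzvw
tzlb
vlnrl
vspqc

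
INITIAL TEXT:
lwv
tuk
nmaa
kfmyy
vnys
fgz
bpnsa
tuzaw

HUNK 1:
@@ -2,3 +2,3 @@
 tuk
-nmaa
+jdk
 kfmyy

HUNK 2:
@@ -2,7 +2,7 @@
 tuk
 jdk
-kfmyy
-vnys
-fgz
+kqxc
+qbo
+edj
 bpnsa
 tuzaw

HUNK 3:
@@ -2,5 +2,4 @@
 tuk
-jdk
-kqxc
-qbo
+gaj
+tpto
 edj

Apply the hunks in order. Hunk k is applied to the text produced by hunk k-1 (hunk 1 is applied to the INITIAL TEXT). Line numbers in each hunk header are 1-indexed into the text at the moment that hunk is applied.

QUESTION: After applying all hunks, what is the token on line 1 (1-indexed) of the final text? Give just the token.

Answer: lwv

Derivation:
Hunk 1: at line 2 remove [nmaa] add [jdk] -> 8 lines: lwv tuk jdk kfmyy vnys fgz bpnsa tuzaw
Hunk 2: at line 2 remove [kfmyy,vnys,fgz] add [kqxc,qbo,edj] -> 8 lines: lwv tuk jdk kqxc qbo edj bpnsa tuzaw
Hunk 3: at line 2 remove [jdk,kqxc,qbo] add [gaj,tpto] -> 7 lines: lwv tuk gaj tpto edj bpnsa tuzaw
Final line 1: lwv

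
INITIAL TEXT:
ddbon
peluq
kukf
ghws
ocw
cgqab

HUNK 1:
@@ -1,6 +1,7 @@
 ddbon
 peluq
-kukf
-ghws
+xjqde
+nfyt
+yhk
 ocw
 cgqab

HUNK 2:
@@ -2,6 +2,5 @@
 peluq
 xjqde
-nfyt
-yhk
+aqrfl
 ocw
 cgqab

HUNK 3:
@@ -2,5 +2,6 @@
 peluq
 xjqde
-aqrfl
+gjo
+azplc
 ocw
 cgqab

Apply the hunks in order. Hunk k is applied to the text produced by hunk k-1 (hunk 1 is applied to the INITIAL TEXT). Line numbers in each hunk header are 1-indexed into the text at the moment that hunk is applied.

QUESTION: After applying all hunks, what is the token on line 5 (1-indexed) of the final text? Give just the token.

Answer: azplc

Derivation:
Hunk 1: at line 1 remove [kukf,ghws] add [xjqde,nfyt,yhk] -> 7 lines: ddbon peluq xjqde nfyt yhk ocw cgqab
Hunk 2: at line 2 remove [nfyt,yhk] add [aqrfl] -> 6 lines: ddbon peluq xjqde aqrfl ocw cgqab
Hunk 3: at line 2 remove [aqrfl] add [gjo,azplc] -> 7 lines: ddbon peluq xjqde gjo azplc ocw cgqab
Final line 5: azplc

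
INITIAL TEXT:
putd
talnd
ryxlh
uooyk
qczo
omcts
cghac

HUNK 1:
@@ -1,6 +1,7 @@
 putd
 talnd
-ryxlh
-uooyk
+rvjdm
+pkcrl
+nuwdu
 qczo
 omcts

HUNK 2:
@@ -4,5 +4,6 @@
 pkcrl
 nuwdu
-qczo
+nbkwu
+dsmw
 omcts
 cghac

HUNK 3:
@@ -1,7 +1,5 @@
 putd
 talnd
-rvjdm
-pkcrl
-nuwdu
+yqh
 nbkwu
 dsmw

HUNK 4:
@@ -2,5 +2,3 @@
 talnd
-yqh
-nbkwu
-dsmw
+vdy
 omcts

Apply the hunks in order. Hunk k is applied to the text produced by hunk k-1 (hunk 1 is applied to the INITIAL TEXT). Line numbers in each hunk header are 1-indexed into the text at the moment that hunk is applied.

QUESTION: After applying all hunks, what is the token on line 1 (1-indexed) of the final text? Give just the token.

Hunk 1: at line 1 remove [ryxlh,uooyk] add [rvjdm,pkcrl,nuwdu] -> 8 lines: putd talnd rvjdm pkcrl nuwdu qczo omcts cghac
Hunk 2: at line 4 remove [qczo] add [nbkwu,dsmw] -> 9 lines: putd talnd rvjdm pkcrl nuwdu nbkwu dsmw omcts cghac
Hunk 3: at line 1 remove [rvjdm,pkcrl,nuwdu] add [yqh] -> 7 lines: putd talnd yqh nbkwu dsmw omcts cghac
Hunk 4: at line 2 remove [yqh,nbkwu,dsmw] add [vdy] -> 5 lines: putd talnd vdy omcts cghac
Final line 1: putd

Answer: putd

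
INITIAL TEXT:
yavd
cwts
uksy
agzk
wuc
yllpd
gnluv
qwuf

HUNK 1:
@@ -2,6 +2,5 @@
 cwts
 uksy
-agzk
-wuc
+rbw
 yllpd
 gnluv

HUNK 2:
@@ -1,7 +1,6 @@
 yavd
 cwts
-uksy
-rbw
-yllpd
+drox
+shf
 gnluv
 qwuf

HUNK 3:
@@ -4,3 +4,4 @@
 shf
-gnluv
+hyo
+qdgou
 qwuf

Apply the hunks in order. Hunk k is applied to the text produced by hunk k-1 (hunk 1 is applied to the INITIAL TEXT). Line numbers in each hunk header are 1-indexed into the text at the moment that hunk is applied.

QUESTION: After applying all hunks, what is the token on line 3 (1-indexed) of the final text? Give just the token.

Hunk 1: at line 2 remove [agzk,wuc] add [rbw] -> 7 lines: yavd cwts uksy rbw yllpd gnluv qwuf
Hunk 2: at line 1 remove [uksy,rbw,yllpd] add [drox,shf] -> 6 lines: yavd cwts drox shf gnluv qwuf
Hunk 3: at line 4 remove [gnluv] add [hyo,qdgou] -> 7 lines: yavd cwts drox shf hyo qdgou qwuf
Final line 3: drox

Answer: drox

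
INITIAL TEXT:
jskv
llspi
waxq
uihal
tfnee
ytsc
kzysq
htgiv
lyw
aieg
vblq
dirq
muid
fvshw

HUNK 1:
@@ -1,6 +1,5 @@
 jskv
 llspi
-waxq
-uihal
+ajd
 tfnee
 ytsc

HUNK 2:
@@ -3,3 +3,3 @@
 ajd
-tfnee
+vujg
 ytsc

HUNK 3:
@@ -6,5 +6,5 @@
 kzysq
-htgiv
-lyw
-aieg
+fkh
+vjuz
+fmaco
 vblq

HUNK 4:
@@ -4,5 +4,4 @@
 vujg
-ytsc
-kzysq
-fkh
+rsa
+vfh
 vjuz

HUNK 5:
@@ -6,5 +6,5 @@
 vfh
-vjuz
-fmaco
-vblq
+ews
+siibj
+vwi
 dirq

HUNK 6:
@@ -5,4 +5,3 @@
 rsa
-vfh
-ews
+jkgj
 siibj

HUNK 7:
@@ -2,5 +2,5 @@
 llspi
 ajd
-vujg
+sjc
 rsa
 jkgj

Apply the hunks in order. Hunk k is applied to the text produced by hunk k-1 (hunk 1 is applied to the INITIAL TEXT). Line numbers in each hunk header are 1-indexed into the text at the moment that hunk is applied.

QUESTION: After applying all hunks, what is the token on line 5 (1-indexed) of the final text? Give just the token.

Hunk 1: at line 1 remove [waxq,uihal] add [ajd] -> 13 lines: jskv llspi ajd tfnee ytsc kzysq htgiv lyw aieg vblq dirq muid fvshw
Hunk 2: at line 3 remove [tfnee] add [vujg] -> 13 lines: jskv llspi ajd vujg ytsc kzysq htgiv lyw aieg vblq dirq muid fvshw
Hunk 3: at line 6 remove [htgiv,lyw,aieg] add [fkh,vjuz,fmaco] -> 13 lines: jskv llspi ajd vujg ytsc kzysq fkh vjuz fmaco vblq dirq muid fvshw
Hunk 4: at line 4 remove [ytsc,kzysq,fkh] add [rsa,vfh] -> 12 lines: jskv llspi ajd vujg rsa vfh vjuz fmaco vblq dirq muid fvshw
Hunk 5: at line 6 remove [vjuz,fmaco,vblq] add [ews,siibj,vwi] -> 12 lines: jskv llspi ajd vujg rsa vfh ews siibj vwi dirq muid fvshw
Hunk 6: at line 5 remove [vfh,ews] add [jkgj] -> 11 lines: jskv llspi ajd vujg rsa jkgj siibj vwi dirq muid fvshw
Hunk 7: at line 2 remove [vujg] add [sjc] -> 11 lines: jskv llspi ajd sjc rsa jkgj siibj vwi dirq muid fvshw
Final line 5: rsa

Answer: rsa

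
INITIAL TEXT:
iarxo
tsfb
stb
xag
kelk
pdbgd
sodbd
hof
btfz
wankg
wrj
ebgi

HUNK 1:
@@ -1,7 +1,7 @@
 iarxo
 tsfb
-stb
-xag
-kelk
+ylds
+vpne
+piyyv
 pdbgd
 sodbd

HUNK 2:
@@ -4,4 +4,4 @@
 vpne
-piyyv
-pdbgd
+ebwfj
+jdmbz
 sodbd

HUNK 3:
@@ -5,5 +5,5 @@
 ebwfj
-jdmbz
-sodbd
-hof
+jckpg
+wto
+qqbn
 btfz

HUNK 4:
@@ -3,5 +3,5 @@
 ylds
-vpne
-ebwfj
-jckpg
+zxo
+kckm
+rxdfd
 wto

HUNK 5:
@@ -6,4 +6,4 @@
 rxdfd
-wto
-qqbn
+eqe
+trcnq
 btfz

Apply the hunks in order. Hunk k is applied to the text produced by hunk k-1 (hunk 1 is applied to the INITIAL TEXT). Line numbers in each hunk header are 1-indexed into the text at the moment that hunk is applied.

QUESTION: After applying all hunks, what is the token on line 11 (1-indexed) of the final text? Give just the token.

Hunk 1: at line 1 remove [stb,xag,kelk] add [ylds,vpne,piyyv] -> 12 lines: iarxo tsfb ylds vpne piyyv pdbgd sodbd hof btfz wankg wrj ebgi
Hunk 2: at line 4 remove [piyyv,pdbgd] add [ebwfj,jdmbz] -> 12 lines: iarxo tsfb ylds vpne ebwfj jdmbz sodbd hof btfz wankg wrj ebgi
Hunk 3: at line 5 remove [jdmbz,sodbd,hof] add [jckpg,wto,qqbn] -> 12 lines: iarxo tsfb ylds vpne ebwfj jckpg wto qqbn btfz wankg wrj ebgi
Hunk 4: at line 3 remove [vpne,ebwfj,jckpg] add [zxo,kckm,rxdfd] -> 12 lines: iarxo tsfb ylds zxo kckm rxdfd wto qqbn btfz wankg wrj ebgi
Hunk 5: at line 6 remove [wto,qqbn] add [eqe,trcnq] -> 12 lines: iarxo tsfb ylds zxo kckm rxdfd eqe trcnq btfz wankg wrj ebgi
Final line 11: wrj

Answer: wrj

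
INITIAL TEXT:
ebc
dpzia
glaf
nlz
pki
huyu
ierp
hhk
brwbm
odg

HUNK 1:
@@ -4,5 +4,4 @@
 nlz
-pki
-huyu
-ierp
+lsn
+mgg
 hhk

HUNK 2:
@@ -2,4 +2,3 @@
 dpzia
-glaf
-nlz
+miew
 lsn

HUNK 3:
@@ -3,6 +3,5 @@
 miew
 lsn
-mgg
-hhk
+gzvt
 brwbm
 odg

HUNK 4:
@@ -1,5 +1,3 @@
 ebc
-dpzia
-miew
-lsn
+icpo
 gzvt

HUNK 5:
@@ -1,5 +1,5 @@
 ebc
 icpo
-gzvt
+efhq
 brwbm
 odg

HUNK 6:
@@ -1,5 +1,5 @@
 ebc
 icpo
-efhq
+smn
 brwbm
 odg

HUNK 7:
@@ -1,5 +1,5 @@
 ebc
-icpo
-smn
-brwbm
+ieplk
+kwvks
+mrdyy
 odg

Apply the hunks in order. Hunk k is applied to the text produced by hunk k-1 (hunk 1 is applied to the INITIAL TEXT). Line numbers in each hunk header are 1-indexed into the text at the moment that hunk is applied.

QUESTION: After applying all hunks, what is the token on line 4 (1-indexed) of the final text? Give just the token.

Hunk 1: at line 4 remove [pki,huyu,ierp] add [lsn,mgg] -> 9 lines: ebc dpzia glaf nlz lsn mgg hhk brwbm odg
Hunk 2: at line 2 remove [glaf,nlz] add [miew] -> 8 lines: ebc dpzia miew lsn mgg hhk brwbm odg
Hunk 3: at line 3 remove [mgg,hhk] add [gzvt] -> 7 lines: ebc dpzia miew lsn gzvt brwbm odg
Hunk 4: at line 1 remove [dpzia,miew,lsn] add [icpo] -> 5 lines: ebc icpo gzvt brwbm odg
Hunk 5: at line 1 remove [gzvt] add [efhq] -> 5 lines: ebc icpo efhq brwbm odg
Hunk 6: at line 1 remove [efhq] add [smn] -> 5 lines: ebc icpo smn brwbm odg
Hunk 7: at line 1 remove [icpo,smn,brwbm] add [ieplk,kwvks,mrdyy] -> 5 lines: ebc ieplk kwvks mrdyy odg
Final line 4: mrdyy

Answer: mrdyy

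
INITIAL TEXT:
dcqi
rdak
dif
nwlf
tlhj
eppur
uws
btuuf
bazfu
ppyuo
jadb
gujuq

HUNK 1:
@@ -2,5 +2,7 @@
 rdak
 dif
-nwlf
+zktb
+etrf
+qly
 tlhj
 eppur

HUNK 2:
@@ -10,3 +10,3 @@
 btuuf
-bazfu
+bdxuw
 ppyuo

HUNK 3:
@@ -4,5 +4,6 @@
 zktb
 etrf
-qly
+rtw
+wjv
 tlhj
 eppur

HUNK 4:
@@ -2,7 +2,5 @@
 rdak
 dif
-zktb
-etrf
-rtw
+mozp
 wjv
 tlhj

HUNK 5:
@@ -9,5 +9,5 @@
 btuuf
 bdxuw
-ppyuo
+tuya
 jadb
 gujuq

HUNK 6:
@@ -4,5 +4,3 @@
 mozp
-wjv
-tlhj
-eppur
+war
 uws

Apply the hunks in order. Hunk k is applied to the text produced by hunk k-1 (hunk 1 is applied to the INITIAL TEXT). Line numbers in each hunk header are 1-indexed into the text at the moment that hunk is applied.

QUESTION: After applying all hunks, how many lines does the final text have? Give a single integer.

Hunk 1: at line 2 remove [nwlf] add [zktb,etrf,qly] -> 14 lines: dcqi rdak dif zktb etrf qly tlhj eppur uws btuuf bazfu ppyuo jadb gujuq
Hunk 2: at line 10 remove [bazfu] add [bdxuw] -> 14 lines: dcqi rdak dif zktb etrf qly tlhj eppur uws btuuf bdxuw ppyuo jadb gujuq
Hunk 3: at line 4 remove [qly] add [rtw,wjv] -> 15 lines: dcqi rdak dif zktb etrf rtw wjv tlhj eppur uws btuuf bdxuw ppyuo jadb gujuq
Hunk 4: at line 2 remove [zktb,etrf,rtw] add [mozp] -> 13 lines: dcqi rdak dif mozp wjv tlhj eppur uws btuuf bdxuw ppyuo jadb gujuq
Hunk 5: at line 9 remove [ppyuo] add [tuya] -> 13 lines: dcqi rdak dif mozp wjv tlhj eppur uws btuuf bdxuw tuya jadb gujuq
Hunk 6: at line 4 remove [wjv,tlhj,eppur] add [war] -> 11 lines: dcqi rdak dif mozp war uws btuuf bdxuw tuya jadb gujuq
Final line count: 11

Answer: 11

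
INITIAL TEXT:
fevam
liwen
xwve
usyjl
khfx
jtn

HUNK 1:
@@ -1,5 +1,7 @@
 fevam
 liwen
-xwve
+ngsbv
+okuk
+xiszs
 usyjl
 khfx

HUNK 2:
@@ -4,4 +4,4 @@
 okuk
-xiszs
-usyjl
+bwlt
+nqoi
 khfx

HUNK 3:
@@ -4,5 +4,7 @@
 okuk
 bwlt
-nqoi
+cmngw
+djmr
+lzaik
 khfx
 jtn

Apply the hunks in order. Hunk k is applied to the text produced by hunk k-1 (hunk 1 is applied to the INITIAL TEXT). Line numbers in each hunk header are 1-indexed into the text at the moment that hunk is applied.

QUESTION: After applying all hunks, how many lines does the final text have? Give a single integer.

Answer: 10

Derivation:
Hunk 1: at line 1 remove [xwve] add [ngsbv,okuk,xiszs] -> 8 lines: fevam liwen ngsbv okuk xiszs usyjl khfx jtn
Hunk 2: at line 4 remove [xiszs,usyjl] add [bwlt,nqoi] -> 8 lines: fevam liwen ngsbv okuk bwlt nqoi khfx jtn
Hunk 3: at line 4 remove [nqoi] add [cmngw,djmr,lzaik] -> 10 lines: fevam liwen ngsbv okuk bwlt cmngw djmr lzaik khfx jtn
Final line count: 10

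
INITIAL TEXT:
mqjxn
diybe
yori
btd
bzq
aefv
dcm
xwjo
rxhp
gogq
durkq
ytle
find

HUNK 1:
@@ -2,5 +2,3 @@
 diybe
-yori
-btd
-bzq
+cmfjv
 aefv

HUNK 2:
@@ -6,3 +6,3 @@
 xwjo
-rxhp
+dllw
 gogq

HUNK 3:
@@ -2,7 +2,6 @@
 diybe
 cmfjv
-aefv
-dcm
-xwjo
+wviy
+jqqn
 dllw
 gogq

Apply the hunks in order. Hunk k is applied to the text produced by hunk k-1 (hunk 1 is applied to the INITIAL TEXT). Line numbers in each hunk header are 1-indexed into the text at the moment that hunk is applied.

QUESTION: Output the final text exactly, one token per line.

Hunk 1: at line 2 remove [yori,btd,bzq] add [cmfjv] -> 11 lines: mqjxn diybe cmfjv aefv dcm xwjo rxhp gogq durkq ytle find
Hunk 2: at line 6 remove [rxhp] add [dllw] -> 11 lines: mqjxn diybe cmfjv aefv dcm xwjo dllw gogq durkq ytle find
Hunk 3: at line 2 remove [aefv,dcm,xwjo] add [wviy,jqqn] -> 10 lines: mqjxn diybe cmfjv wviy jqqn dllw gogq durkq ytle find

Answer: mqjxn
diybe
cmfjv
wviy
jqqn
dllw
gogq
durkq
ytle
find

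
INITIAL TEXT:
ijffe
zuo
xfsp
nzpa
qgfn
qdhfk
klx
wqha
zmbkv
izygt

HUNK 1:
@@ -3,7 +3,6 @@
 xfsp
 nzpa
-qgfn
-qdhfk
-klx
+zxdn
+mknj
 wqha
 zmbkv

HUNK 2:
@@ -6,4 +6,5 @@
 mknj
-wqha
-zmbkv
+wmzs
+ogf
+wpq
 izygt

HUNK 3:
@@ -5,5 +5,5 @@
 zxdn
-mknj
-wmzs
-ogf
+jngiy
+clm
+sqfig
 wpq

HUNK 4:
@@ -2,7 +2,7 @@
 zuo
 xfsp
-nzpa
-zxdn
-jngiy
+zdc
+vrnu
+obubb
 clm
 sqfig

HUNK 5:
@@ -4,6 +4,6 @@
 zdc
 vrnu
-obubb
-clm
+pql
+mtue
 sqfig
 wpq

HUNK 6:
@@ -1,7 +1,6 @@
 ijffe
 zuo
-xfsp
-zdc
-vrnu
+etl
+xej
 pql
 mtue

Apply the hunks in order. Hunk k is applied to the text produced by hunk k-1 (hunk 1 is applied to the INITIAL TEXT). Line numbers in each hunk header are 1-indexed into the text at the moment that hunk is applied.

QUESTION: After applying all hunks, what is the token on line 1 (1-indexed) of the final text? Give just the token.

Hunk 1: at line 3 remove [qgfn,qdhfk,klx] add [zxdn,mknj] -> 9 lines: ijffe zuo xfsp nzpa zxdn mknj wqha zmbkv izygt
Hunk 2: at line 6 remove [wqha,zmbkv] add [wmzs,ogf,wpq] -> 10 lines: ijffe zuo xfsp nzpa zxdn mknj wmzs ogf wpq izygt
Hunk 3: at line 5 remove [mknj,wmzs,ogf] add [jngiy,clm,sqfig] -> 10 lines: ijffe zuo xfsp nzpa zxdn jngiy clm sqfig wpq izygt
Hunk 4: at line 2 remove [nzpa,zxdn,jngiy] add [zdc,vrnu,obubb] -> 10 lines: ijffe zuo xfsp zdc vrnu obubb clm sqfig wpq izygt
Hunk 5: at line 4 remove [obubb,clm] add [pql,mtue] -> 10 lines: ijffe zuo xfsp zdc vrnu pql mtue sqfig wpq izygt
Hunk 6: at line 1 remove [xfsp,zdc,vrnu] add [etl,xej] -> 9 lines: ijffe zuo etl xej pql mtue sqfig wpq izygt
Final line 1: ijffe

Answer: ijffe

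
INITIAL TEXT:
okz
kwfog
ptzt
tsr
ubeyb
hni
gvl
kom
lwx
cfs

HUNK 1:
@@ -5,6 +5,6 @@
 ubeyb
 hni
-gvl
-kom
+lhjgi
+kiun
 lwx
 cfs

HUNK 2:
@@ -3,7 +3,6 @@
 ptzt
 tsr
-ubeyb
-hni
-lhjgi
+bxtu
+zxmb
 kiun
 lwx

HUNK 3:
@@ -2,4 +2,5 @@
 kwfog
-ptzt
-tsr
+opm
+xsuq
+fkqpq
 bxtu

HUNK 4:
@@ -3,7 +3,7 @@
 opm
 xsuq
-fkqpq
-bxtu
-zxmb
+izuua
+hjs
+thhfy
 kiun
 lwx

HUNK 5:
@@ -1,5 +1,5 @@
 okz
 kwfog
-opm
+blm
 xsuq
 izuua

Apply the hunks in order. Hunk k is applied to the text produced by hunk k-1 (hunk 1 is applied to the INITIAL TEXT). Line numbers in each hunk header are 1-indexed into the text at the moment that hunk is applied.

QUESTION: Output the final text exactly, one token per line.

Hunk 1: at line 5 remove [gvl,kom] add [lhjgi,kiun] -> 10 lines: okz kwfog ptzt tsr ubeyb hni lhjgi kiun lwx cfs
Hunk 2: at line 3 remove [ubeyb,hni,lhjgi] add [bxtu,zxmb] -> 9 lines: okz kwfog ptzt tsr bxtu zxmb kiun lwx cfs
Hunk 3: at line 2 remove [ptzt,tsr] add [opm,xsuq,fkqpq] -> 10 lines: okz kwfog opm xsuq fkqpq bxtu zxmb kiun lwx cfs
Hunk 4: at line 3 remove [fkqpq,bxtu,zxmb] add [izuua,hjs,thhfy] -> 10 lines: okz kwfog opm xsuq izuua hjs thhfy kiun lwx cfs
Hunk 5: at line 1 remove [opm] add [blm] -> 10 lines: okz kwfog blm xsuq izuua hjs thhfy kiun lwx cfs

Answer: okz
kwfog
blm
xsuq
izuua
hjs
thhfy
kiun
lwx
cfs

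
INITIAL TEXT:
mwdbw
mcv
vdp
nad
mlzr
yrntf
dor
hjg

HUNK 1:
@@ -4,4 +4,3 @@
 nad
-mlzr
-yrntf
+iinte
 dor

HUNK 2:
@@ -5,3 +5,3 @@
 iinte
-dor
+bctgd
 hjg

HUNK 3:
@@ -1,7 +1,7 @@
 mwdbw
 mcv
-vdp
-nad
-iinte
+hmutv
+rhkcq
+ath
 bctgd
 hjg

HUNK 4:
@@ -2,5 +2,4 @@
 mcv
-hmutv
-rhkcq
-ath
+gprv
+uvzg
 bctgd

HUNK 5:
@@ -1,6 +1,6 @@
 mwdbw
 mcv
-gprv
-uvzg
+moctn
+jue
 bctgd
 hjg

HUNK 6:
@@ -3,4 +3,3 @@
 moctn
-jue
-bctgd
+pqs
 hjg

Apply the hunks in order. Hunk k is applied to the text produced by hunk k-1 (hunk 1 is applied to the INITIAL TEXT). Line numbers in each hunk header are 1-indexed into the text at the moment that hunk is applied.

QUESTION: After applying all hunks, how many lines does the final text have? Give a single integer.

Hunk 1: at line 4 remove [mlzr,yrntf] add [iinte] -> 7 lines: mwdbw mcv vdp nad iinte dor hjg
Hunk 2: at line 5 remove [dor] add [bctgd] -> 7 lines: mwdbw mcv vdp nad iinte bctgd hjg
Hunk 3: at line 1 remove [vdp,nad,iinte] add [hmutv,rhkcq,ath] -> 7 lines: mwdbw mcv hmutv rhkcq ath bctgd hjg
Hunk 4: at line 2 remove [hmutv,rhkcq,ath] add [gprv,uvzg] -> 6 lines: mwdbw mcv gprv uvzg bctgd hjg
Hunk 5: at line 1 remove [gprv,uvzg] add [moctn,jue] -> 6 lines: mwdbw mcv moctn jue bctgd hjg
Hunk 6: at line 3 remove [jue,bctgd] add [pqs] -> 5 lines: mwdbw mcv moctn pqs hjg
Final line count: 5

Answer: 5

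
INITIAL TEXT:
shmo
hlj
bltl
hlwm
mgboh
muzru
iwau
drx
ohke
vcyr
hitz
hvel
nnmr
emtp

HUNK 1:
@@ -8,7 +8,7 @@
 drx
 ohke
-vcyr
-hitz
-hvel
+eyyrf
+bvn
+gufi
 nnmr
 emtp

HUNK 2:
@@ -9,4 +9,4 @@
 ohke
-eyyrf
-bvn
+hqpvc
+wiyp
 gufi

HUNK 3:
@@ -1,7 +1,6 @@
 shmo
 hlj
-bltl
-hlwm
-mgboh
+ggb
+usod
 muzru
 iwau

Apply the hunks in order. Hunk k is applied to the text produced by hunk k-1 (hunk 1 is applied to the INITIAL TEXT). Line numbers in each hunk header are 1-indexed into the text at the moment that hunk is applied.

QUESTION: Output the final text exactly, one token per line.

Answer: shmo
hlj
ggb
usod
muzru
iwau
drx
ohke
hqpvc
wiyp
gufi
nnmr
emtp

Derivation:
Hunk 1: at line 8 remove [vcyr,hitz,hvel] add [eyyrf,bvn,gufi] -> 14 lines: shmo hlj bltl hlwm mgboh muzru iwau drx ohke eyyrf bvn gufi nnmr emtp
Hunk 2: at line 9 remove [eyyrf,bvn] add [hqpvc,wiyp] -> 14 lines: shmo hlj bltl hlwm mgboh muzru iwau drx ohke hqpvc wiyp gufi nnmr emtp
Hunk 3: at line 1 remove [bltl,hlwm,mgboh] add [ggb,usod] -> 13 lines: shmo hlj ggb usod muzru iwau drx ohke hqpvc wiyp gufi nnmr emtp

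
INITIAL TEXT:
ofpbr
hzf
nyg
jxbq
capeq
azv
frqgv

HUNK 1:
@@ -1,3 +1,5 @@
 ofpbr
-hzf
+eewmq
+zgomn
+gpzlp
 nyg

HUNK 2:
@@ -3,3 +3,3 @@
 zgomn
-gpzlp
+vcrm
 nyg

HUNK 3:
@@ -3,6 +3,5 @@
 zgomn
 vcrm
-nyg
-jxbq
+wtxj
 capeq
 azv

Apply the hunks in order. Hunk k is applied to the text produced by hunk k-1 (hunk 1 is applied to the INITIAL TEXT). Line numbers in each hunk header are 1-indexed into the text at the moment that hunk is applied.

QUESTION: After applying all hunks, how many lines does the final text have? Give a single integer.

Answer: 8

Derivation:
Hunk 1: at line 1 remove [hzf] add [eewmq,zgomn,gpzlp] -> 9 lines: ofpbr eewmq zgomn gpzlp nyg jxbq capeq azv frqgv
Hunk 2: at line 3 remove [gpzlp] add [vcrm] -> 9 lines: ofpbr eewmq zgomn vcrm nyg jxbq capeq azv frqgv
Hunk 3: at line 3 remove [nyg,jxbq] add [wtxj] -> 8 lines: ofpbr eewmq zgomn vcrm wtxj capeq azv frqgv
Final line count: 8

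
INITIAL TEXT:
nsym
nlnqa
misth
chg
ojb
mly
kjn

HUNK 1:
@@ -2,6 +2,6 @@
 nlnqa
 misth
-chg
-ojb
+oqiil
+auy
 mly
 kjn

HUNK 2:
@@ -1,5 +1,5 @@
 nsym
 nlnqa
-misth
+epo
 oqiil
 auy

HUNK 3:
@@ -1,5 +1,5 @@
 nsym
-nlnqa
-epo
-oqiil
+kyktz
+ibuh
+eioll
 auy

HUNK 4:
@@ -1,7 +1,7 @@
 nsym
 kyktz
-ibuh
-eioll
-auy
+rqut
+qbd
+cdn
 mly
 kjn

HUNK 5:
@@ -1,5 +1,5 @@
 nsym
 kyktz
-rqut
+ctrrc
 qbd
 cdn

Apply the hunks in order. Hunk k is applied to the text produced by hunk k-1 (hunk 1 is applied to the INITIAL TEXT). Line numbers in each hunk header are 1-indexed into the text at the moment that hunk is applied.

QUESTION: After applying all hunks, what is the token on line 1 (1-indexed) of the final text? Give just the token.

Hunk 1: at line 2 remove [chg,ojb] add [oqiil,auy] -> 7 lines: nsym nlnqa misth oqiil auy mly kjn
Hunk 2: at line 1 remove [misth] add [epo] -> 7 lines: nsym nlnqa epo oqiil auy mly kjn
Hunk 3: at line 1 remove [nlnqa,epo,oqiil] add [kyktz,ibuh,eioll] -> 7 lines: nsym kyktz ibuh eioll auy mly kjn
Hunk 4: at line 1 remove [ibuh,eioll,auy] add [rqut,qbd,cdn] -> 7 lines: nsym kyktz rqut qbd cdn mly kjn
Hunk 5: at line 1 remove [rqut] add [ctrrc] -> 7 lines: nsym kyktz ctrrc qbd cdn mly kjn
Final line 1: nsym

Answer: nsym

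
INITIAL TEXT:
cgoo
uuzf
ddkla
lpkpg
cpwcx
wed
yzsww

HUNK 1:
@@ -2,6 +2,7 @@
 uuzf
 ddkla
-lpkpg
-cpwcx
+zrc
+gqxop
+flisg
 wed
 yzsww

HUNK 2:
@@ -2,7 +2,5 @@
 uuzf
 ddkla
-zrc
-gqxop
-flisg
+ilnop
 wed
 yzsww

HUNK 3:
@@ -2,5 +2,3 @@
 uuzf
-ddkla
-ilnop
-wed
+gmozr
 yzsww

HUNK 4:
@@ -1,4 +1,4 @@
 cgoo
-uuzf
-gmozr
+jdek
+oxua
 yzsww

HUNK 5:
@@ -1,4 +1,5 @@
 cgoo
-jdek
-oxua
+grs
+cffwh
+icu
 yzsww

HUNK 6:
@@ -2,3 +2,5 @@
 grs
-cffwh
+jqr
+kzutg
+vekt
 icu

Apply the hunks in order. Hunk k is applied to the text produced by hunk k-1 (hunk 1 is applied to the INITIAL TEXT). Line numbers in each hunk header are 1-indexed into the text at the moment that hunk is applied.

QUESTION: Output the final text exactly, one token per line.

Answer: cgoo
grs
jqr
kzutg
vekt
icu
yzsww

Derivation:
Hunk 1: at line 2 remove [lpkpg,cpwcx] add [zrc,gqxop,flisg] -> 8 lines: cgoo uuzf ddkla zrc gqxop flisg wed yzsww
Hunk 2: at line 2 remove [zrc,gqxop,flisg] add [ilnop] -> 6 lines: cgoo uuzf ddkla ilnop wed yzsww
Hunk 3: at line 2 remove [ddkla,ilnop,wed] add [gmozr] -> 4 lines: cgoo uuzf gmozr yzsww
Hunk 4: at line 1 remove [uuzf,gmozr] add [jdek,oxua] -> 4 lines: cgoo jdek oxua yzsww
Hunk 5: at line 1 remove [jdek,oxua] add [grs,cffwh,icu] -> 5 lines: cgoo grs cffwh icu yzsww
Hunk 6: at line 2 remove [cffwh] add [jqr,kzutg,vekt] -> 7 lines: cgoo grs jqr kzutg vekt icu yzsww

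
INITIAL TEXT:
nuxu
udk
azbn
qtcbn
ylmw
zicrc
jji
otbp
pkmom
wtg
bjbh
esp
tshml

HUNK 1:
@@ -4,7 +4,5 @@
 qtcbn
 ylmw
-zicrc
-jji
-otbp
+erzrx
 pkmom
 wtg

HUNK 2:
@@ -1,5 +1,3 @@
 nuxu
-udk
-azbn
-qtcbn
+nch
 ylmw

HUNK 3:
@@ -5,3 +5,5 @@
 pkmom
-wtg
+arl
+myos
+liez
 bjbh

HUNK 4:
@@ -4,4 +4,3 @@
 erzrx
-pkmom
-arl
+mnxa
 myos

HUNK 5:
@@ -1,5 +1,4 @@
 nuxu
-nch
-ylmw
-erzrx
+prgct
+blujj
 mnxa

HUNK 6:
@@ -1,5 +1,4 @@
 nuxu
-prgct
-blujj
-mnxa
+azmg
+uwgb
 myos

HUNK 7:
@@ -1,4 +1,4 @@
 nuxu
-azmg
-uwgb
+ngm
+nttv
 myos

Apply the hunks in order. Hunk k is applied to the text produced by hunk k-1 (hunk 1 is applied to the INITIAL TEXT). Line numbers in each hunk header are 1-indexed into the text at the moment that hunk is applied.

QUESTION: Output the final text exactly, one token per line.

Answer: nuxu
ngm
nttv
myos
liez
bjbh
esp
tshml

Derivation:
Hunk 1: at line 4 remove [zicrc,jji,otbp] add [erzrx] -> 11 lines: nuxu udk azbn qtcbn ylmw erzrx pkmom wtg bjbh esp tshml
Hunk 2: at line 1 remove [udk,azbn,qtcbn] add [nch] -> 9 lines: nuxu nch ylmw erzrx pkmom wtg bjbh esp tshml
Hunk 3: at line 5 remove [wtg] add [arl,myos,liez] -> 11 lines: nuxu nch ylmw erzrx pkmom arl myos liez bjbh esp tshml
Hunk 4: at line 4 remove [pkmom,arl] add [mnxa] -> 10 lines: nuxu nch ylmw erzrx mnxa myos liez bjbh esp tshml
Hunk 5: at line 1 remove [nch,ylmw,erzrx] add [prgct,blujj] -> 9 lines: nuxu prgct blujj mnxa myos liez bjbh esp tshml
Hunk 6: at line 1 remove [prgct,blujj,mnxa] add [azmg,uwgb] -> 8 lines: nuxu azmg uwgb myos liez bjbh esp tshml
Hunk 7: at line 1 remove [azmg,uwgb] add [ngm,nttv] -> 8 lines: nuxu ngm nttv myos liez bjbh esp tshml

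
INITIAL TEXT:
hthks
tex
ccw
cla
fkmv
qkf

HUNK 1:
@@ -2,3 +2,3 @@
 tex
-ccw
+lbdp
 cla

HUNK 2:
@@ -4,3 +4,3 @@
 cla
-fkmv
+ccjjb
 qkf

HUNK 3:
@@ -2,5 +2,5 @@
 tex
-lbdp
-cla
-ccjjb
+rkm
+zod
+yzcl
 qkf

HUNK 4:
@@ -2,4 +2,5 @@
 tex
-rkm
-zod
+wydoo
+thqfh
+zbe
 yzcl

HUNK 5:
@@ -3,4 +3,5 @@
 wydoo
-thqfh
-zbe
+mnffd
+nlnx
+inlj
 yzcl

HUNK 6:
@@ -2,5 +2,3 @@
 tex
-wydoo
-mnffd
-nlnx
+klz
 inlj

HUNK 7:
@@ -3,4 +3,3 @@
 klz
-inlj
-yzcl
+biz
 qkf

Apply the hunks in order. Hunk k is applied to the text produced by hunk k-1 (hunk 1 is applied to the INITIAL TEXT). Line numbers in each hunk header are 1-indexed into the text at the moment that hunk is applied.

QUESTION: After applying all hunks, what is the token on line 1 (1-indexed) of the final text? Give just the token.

Answer: hthks

Derivation:
Hunk 1: at line 2 remove [ccw] add [lbdp] -> 6 lines: hthks tex lbdp cla fkmv qkf
Hunk 2: at line 4 remove [fkmv] add [ccjjb] -> 6 lines: hthks tex lbdp cla ccjjb qkf
Hunk 3: at line 2 remove [lbdp,cla,ccjjb] add [rkm,zod,yzcl] -> 6 lines: hthks tex rkm zod yzcl qkf
Hunk 4: at line 2 remove [rkm,zod] add [wydoo,thqfh,zbe] -> 7 lines: hthks tex wydoo thqfh zbe yzcl qkf
Hunk 5: at line 3 remove [thqfh,zbe] add [mnffd,nlnx,inlj] -> 8 lines: hthks tex wydoo mnffd nlnx inlj yzcl qkf
Hunk 6: at line 2 remove [wydoo,mnffd,nlnx] add [klz] -> 6 lines: hthks tex klz inlj yzcl qkf
Hunk 7: at line 3 remove [inlj,yzcl] add [biz] -> 5 lines: hthks tex klz biz qkf
Final line 1: hthks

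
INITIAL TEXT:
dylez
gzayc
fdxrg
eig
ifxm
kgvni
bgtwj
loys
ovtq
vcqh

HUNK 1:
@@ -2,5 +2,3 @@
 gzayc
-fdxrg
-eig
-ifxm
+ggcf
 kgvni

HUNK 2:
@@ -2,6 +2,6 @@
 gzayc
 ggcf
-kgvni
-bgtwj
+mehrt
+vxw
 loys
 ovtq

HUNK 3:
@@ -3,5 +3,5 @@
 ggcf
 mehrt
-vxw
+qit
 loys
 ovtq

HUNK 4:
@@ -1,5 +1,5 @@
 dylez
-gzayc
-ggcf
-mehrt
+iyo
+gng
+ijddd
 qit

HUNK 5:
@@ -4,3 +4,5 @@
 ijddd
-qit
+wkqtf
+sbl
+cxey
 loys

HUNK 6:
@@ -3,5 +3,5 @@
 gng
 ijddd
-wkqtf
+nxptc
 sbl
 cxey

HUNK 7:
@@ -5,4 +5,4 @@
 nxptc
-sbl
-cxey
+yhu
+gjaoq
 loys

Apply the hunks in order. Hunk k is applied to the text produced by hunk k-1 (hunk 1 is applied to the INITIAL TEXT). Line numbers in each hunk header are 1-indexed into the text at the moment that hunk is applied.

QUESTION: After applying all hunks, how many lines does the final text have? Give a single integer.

Answer: 10

Derivation:
Hunk 1: at line 2 remove [fdxrg,eig,ifxm] add [ggcf] -> 8 lines: dylez gzayc ggcf kgvni bgtwj loys ovtq vcqh
Hunk 2: at line 2 remove [kgvni,bgtwj] add [mehrt,vxw] -> 8 lines: dylez gzayc ggcf mehrt vxw loys ovtq vcqh
Hunk 3: at line 3 remove [vxw] add [qit] -> 8 lines: dylez gzayc ggcf mehrt qit loys ovtq vcqh
Hunk 4: at line 1 remove [gzayc,ggcf,mehrt] add [iyo,gng,ijddd] -> 8 lines: dylez iyo gng ijddd qit loys ovtq vcqh
Hunk 5: at line 4 remove [qit] add [wkqtf,sbl,cxey] -> 10 lines: dylez iyo gng ijddd wkqtf sbl cxey loys ovtq vcqh
Hunk 6: at line 3 remove [wkqtf] add [nxptc] -> 10 lines: dylez iyo gng ijddd nxptc sbl cxey loys ovtq vcqh
Hunk 7: at line 5 remove [sbl,cxey] add [yhu,gjaoq] -> 10 lines: dylez iyo gng ijddd nxptc yhu gjaoq loys ovtq vcqh
Final line count: 10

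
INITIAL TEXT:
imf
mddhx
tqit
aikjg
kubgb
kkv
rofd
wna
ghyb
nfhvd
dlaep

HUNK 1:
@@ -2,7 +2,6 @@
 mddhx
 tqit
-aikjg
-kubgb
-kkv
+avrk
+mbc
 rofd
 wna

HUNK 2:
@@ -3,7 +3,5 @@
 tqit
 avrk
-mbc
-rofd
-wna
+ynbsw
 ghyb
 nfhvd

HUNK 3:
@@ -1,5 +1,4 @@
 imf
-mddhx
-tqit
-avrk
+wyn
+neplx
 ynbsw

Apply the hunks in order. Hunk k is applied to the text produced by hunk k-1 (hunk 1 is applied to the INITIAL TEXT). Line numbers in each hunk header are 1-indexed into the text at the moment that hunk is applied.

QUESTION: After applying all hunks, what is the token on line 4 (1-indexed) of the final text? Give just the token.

Hunk 1: at line 2 remove [aikjg,kubgb,kkv] add [avrk,mbc] -> 10 lines: imf mddhx tqit avrk mbc rofd wna ghyb nfhvd dlaep
Hunk 2: at line 3 remove [mbc,rofd,wna] add [ynbsw] -> 8 lines: imf mddhx tqit avrk ynbsw ghyb nfhvd dlaep
Hunk 3: at line 1 remove [mddhx,tqit,avrk] add [wyn,neplx] -> 7 lines: imf wyn neplx ynbsw ghyb nfhvd dlaep
Final line 4: ynbsw

Answer: ynbsw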